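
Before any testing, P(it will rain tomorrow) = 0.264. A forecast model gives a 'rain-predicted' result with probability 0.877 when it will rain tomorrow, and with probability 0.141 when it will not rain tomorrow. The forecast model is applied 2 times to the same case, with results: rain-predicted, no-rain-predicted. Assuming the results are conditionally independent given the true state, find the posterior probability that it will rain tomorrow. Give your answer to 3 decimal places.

Posterior P(H) ≈ 0.242

With H the event that it will rain tomorrow, the joint likelihood of the observed sequence is P(data|H) = 0.877·0.123 = 0.10787 and P(data|¬H) = 0.141·0.859 = 0.12112.
Bayes: P(H|data) = 0.264·0.10787 / (0.264·0.10787 + 0.736·0.12112) = 0.028478/0.11762 = 0.2421.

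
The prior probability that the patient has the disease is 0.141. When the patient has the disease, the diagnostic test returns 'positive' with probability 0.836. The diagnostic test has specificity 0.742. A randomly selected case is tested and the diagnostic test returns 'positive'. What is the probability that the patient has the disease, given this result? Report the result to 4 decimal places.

P(H | E) ≈ 0.3472

Let H be the event that the patient has the disease. P(H) = 0.141, so P(¬H) = 0.859. With E the 'positive' result, P(E|H) = 0.836 and P(E|¬H) = 0.258.
P(E) = 0.836·0.141 + 0.258·0.859 = 0.11788 + 0.22162 = 0.33950.
By Bayes' theorem, P(H|E) = 0.11788 / 0.33950 = 0.3472.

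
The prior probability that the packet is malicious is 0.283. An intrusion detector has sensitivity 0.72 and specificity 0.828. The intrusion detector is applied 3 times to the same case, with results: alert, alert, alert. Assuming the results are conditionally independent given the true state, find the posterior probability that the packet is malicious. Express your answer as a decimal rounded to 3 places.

With H the event that the packet is malicious, the joint likelihood of the observed sequence is P(data|H) = 0.72·0.72·0.72 = 0.37325 and P(data|¬H) = 0.172·0.172·0.172 = 0.0050884.
Bayes: P(H|data) = 0.283·0.37325 / (0.283·0.37325 + 0.717·0.0050884) = 0.10563/0.10928 = 0.9666.

Posterior P(H) ≈ 0.967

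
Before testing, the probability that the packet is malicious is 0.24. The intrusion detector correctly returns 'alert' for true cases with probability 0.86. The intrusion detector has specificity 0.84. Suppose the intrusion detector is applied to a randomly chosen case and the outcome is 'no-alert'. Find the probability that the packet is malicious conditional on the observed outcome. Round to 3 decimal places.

P(H | E) ≈ 0.050

Let H be the event that the packet is malicious. P(H) = 0.24, so P(¬H) = 0.76. With E the 'no-alert' result, P(E|H) = 0.14 and P(E|¬H) = 0.84.
P(E) = 0.14·0.24 + 0.84·0.76 = 0.033600 + 0.63840 = 0.67200.
By Bayes' theorem, P(H|E) = 0.033600 / 0.67200 = 0.050.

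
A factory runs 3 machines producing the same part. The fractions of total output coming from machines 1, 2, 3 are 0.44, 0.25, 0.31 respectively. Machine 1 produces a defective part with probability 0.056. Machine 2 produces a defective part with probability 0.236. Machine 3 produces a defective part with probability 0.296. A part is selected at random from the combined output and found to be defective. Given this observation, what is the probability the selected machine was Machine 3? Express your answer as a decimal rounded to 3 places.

Posterior probability ≈ 0.523

P(defective|M1) = 0.056; P(defective|M2) = 0.236; P(defective|M3) = 0.296.
Prior × likelihood for each source: 0.44·0.056=0.02464, 0.25·0.236=0.05900, 0.31·0.296=0.09176. Summing gives P(defective) = 0.17540.
P(Machine 3 | defective) = 0.09176 / 0.17540 = 0.523.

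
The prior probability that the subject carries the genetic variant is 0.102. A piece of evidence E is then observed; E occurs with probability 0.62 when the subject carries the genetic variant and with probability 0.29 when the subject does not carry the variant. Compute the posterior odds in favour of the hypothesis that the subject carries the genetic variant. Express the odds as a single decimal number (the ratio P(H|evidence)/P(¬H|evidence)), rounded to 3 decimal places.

Prior odds = 0.102/(1−0.102) = 0.11359. In log-odds, ln(0.11359) = -2.1752.
Add log likelihood ratio: ln(2.1379) = 0.75984.
Posterior log-odds = -1.4154, so posterior odds = exp(-1.4154) = 0.24284.

Posterior odds ≈ 0.243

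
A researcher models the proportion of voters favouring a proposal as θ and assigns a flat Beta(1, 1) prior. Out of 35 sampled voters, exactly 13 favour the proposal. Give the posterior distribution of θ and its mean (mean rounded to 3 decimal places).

The binomial likelihood is conjugate to the Beta prior: with 13 successes and 22 failures, the posterior is Beta(1+13, 1+22) = Beta(14, 23).
Posterior mean = α/(α+β) = 14/37 = 0.378.

Posterior: Beta(14, 23); mean ≈ 0.378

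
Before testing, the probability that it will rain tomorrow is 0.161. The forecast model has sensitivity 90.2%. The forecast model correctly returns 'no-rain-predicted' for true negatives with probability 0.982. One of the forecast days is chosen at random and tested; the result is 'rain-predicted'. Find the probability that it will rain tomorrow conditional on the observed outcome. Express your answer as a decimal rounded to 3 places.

Write H for 'it will rain tomorrow'. Prior odds H:¬H = 0.161/0.839 = 0.19190. For the 'rain-predicted' outcome, the likelihood ratio is 0.902/0.018 = 50.111.
Posterior odds = 0.19190 × 50.111 = 9.6161, so P(H|E) = 9.6161/(1+9.6161) = 0.906.

P(H | E) ≈ 0.906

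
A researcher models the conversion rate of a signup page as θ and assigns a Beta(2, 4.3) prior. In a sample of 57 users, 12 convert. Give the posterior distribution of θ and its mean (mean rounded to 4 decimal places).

Posterior: Beta(14, 49.3); mean ≈ 0.2212

The binomial likelihood is conjugate to the Beta prior: with 12 successes and 45 failures, the posterior is Beta(2+12, 4.3+45) = Beta(14, 49.3).
Posterior mean = α/(α+β) = 14/63.3 = 0.2212.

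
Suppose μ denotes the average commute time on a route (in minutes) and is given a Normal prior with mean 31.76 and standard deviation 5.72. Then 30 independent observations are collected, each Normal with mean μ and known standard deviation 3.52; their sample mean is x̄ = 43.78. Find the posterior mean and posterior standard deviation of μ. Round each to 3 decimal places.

Posterior mean ≈ 43.630; posterior SD ≈ 0.639

With known σ, the Normal prior is conjugate. Weight on the data is w = (n/σ²)/(n/σ² + 1/τ₀²) = 2.42123/(2.42123+0.0305638) = 0.98753.
Posterior mean = w·x̄ + (1−w)·μ₀ = 0.98753·43.78 + 0.012466·31.76 = 43.630. Posterior variance = 1/(2.42123+0.0305638) = 0.407865, so SD = 0.639.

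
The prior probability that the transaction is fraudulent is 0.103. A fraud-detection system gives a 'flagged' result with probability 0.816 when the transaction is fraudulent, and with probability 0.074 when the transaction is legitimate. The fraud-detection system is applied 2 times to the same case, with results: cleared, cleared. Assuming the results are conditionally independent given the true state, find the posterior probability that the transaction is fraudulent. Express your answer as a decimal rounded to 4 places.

Posterior P(H) ≈ 0.0045

Let H be the event that the transaction is fraudulent; start with P(H) = 0.103. P('flagged'|H) = 0.816, P('flagged'|¬H) = 0.074.
Update on result 1 ('cleared'): P(H) ← 0.184·0.1030 / (0.184·0.1030 + 0.926·0.8970) = 0.018952/0.84957 = 0.0223.
Update on result 2 ('cleared'): P(H) ← 0.184·0.0223 / (0.184·0.0223 + 0.926·0.9777) = 0.0041046/0.90945 = 0.0045.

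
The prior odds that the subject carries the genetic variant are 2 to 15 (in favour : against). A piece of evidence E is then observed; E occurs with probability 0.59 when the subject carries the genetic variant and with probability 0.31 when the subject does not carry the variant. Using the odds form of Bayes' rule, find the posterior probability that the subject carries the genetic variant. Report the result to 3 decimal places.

Posterior probability ≈ 0.202

Prior odds = 2/15 = 0.13333. In log-odds, ln(0.13333) = -2.0149.
Add log likelihood ratio: ln(1.9032) = 0.64355.
Posterior log-odds = -1.3714, so posterior odds = exp(-1.3714) = 0.25376. Converting, P(H|E) = 0.25376/1.2538 = 0.202.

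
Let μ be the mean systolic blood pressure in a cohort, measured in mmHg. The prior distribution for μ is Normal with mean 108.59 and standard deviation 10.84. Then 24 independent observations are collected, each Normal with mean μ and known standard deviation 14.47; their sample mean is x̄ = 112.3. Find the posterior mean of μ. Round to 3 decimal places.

Posterior mean ≈ 112.044

With known σ, the Normal prior is conjugate. Weight on the data is w = (n/σ²)/(n/σ² + 1/τ₀²) = 0.114624/(0.114624+0.00851023) = 0.93089.
Posterior mean = w·x̄ + (1−w)·μ₀ = 0.93089·112.3 + 0.069114·108.59 = 112.044.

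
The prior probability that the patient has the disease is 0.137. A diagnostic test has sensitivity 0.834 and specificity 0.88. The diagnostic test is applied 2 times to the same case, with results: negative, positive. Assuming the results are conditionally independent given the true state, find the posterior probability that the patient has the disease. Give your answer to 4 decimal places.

With H the event that the patient has the disease, the joint likelihood of the observed sequence is P(data|H) = 0.166·0.834 = 0.13844 and P(data|¬H) = 0.88·0.12 = 0.10560.
Bayes: P(H|data) = 0.137·0.13844 / (0.137·0.13844 + 0.863·0.10560) = 0.018967/0.11010 = 0.1723.

Posterior P(H) ≈ 0.1723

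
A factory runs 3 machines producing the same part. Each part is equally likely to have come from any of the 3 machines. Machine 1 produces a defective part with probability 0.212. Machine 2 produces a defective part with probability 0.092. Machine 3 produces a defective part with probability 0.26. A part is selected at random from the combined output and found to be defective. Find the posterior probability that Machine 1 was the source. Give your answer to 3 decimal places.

Posterior probability ≈ 0.376

Tabulate prior·likelihood by source: [1] prior 0.333333, lik 0.212, product 0.07067; [2] prior 0.333333, lik 0.092, product 0.03067; [3] prior 0.333333, lik 0.26, product 0.08667.
Normalizing constant = 0.18800; the posterior for Machine 1 is its product over the sum, 0.07067/0.18800 = 0.376.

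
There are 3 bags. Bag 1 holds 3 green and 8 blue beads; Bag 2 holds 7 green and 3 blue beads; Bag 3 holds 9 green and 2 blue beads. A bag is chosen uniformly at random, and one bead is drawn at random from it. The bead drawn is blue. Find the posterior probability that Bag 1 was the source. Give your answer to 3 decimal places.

Tabulate prior·likelihood by source: [1] prior 0.333333, lik 0.7273, product 0.2424; [2] prior 0.333333, lik 0.3, product 0.1000; [3] prior 0.333333, lik 0.1818, product 0.06061.
Normalizing constant = 0.40303; the posterior for Bag 1 is its product over the sum, 0.2424/0.40303 = 0.602.

Posterior probability ≈ 0.602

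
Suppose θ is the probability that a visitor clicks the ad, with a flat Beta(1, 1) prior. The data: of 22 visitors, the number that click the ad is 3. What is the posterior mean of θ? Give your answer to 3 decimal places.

Posterior mean ≈ 0.167

Observing 3 successes and 19 failures updates Beta(1, 1) by adding the success and failure counts to the two shape parameters: α = 1+3 = 4, β = 1+19 = 20.
Posterior mean = α/(α+β) = 4/24 = 0.167.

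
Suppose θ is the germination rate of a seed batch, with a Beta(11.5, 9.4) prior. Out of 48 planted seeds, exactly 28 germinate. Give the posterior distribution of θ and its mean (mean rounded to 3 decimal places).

Posterior: Beta(39.5, 29.4); mean ≈ 0.573

Observing 28 successes and 20 failures updates Beta(11.5, 9.4) by adding the success and failure counts to the two shape parameters: α = 11.5+28 = 39.5, β = 9.4+20 = 29.4.
Posterior mean = α/(α+β) = 39.5/68.9 = 0.573.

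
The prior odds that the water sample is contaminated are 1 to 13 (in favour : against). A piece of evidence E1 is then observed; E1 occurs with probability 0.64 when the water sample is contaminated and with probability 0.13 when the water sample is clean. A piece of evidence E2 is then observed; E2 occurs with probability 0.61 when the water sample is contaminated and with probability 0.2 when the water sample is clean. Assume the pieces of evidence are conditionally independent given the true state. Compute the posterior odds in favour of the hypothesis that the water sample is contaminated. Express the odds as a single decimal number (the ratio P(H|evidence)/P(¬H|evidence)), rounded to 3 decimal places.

Posterior odds ≈ 1.155

Prior odds = 1/13 = 0.076923. In log-odds, ln(0.076923) = -2.5649.
Add log likelihood ratios: ln(4.9231) + ln(3.0500) = 2.7091.
Posterior log-odds = 0.14413, so posterior odds = exp(0.14413) = 1.1550.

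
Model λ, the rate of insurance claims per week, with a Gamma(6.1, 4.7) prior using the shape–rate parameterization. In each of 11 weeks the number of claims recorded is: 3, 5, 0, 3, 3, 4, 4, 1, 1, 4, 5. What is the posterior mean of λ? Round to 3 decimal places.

The Poisson likelihood adds the total count to the shape and the number of exposure periods to the rate. Here ∑xᵢ = 33 and n = 11, so shape 6.1→39.1 and rate 4.7→15.7.
Posterior mean = shape/rate = 39.1/15.7 = 2.490.

Posterior mean ≈ 2.490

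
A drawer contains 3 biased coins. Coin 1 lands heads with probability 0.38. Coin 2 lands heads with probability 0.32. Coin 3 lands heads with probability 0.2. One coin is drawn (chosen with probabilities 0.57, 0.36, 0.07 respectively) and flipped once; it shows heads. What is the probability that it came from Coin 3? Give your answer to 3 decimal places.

Tabulate prior·likelihood by source: [1] prior 0.57, lik 0.38, product 0.2166; [2] prior 0.36, lik 0.32, product 0.1152; [3] prior 0.07, lik 0.2, product 0.01400.
Normalizing constant = 0.34580; the posterior for Coin 3 is its product over the sum, 0.01400/0.34580 = 0.040.

Posterior probability ≈ 0.040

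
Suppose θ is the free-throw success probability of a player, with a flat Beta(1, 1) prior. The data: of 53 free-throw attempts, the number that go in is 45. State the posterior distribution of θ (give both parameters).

Posterior: Beta(46, 9)

The binomial likelihood is conjugate to the Beta prior: with 45 successes and 8 failures, the posterior is Beta(1+45, 1+8) = Beta(46, 9).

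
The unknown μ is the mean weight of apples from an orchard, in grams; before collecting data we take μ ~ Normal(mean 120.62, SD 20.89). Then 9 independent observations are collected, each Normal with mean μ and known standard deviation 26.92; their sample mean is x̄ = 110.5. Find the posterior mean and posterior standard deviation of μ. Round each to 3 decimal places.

Posterior mean ≈ 112.076; posterior SD ≈ 8.245

With known σ, the Normal prior is conjugate. Weight on the data is w = (n/σ²)/(n/σ² + 1/τ₀²) = 0.0124192/(0.0124192+0.00229152) = 0.84423.
Posterior mean = w·x̄ + (1−w)·μ₀ = 0.84423·110.5 + 0.15577·120.62 = 112.076. Posterior variance = 1/(0.0124192+0.00229152) = 67.9778, so SD = 8.245.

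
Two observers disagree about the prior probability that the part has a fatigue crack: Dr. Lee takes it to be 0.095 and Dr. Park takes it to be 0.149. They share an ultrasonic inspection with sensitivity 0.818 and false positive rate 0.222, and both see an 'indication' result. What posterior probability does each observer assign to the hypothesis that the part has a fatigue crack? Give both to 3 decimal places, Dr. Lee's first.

P('+'|H) = 0.818, P('+'|¬H) = 0.222.
Dr. Lee: numerator 0.818·0.095 = 0.077710; evidence = 0.077710+0.222·0.905 = 0.27862; posterior = 0.279.
Dr. Park: numerator 0.818·0.149 = 0.12188; evidence = 0.12188+0.222·0.851 = 0.31080; posterior = 0.392.

Dr. Lee: 0.279; Dr. Park: 0.392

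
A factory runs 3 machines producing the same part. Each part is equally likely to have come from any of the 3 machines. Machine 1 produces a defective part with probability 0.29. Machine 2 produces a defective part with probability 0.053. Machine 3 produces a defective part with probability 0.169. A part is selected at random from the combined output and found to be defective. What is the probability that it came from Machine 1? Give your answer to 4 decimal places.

Tabulate prior·likelihood by source: [1] prior 0.333333, lik 0.29, product 0.09667; [2] prior 0.333333, lik 0.053, product 0.01767; [3] prior 0.333333, lik 0.169, product 0.05633.
Normalizing constant = 0.17067; the posterior for Machine 1 is its product over the sum, 0.09667/0.17067 = 0.5664.

Posterior probability ≈ 0.5664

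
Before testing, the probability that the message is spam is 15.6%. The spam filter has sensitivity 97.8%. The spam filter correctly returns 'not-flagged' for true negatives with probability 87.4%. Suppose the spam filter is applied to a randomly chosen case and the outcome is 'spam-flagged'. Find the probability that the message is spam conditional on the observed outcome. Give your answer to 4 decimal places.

P(H | E) ≈ 0.5893

Write H for 'the message is spam'. Prior odds H:¬H = 0.156/0.844 = 0.18483. For the 'spam-flagged' outcome, the likelihood ratio is 0.978/0.126 = 7.7619.
Posterior odds = 0.18483 × 7.7619 = 1.4347, so P(H|E) = 1.4347/(1+1.4347) = 0.5893.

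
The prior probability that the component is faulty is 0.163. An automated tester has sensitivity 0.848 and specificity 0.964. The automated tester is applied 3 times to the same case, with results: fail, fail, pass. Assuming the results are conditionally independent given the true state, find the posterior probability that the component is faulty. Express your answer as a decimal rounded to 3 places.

Posterior P(H) ≈ 0.945

Let H be the event that the component is faulty; start with P(H) = 0.163. P('fail'|H) = 0.848, P('fail'|¬H) = 0.036.
Update on result 1 ('fail'): P(H) ← 0.848·0.1630 / (0.848·0.1630 + 0.036·0.8370) = 0.13822/0.16836 = 0.8210.
Update on result 2 ('fail'): P(H) ← 0.848·0.8210 / (0.848·0.8210 + 0.036·0.1790) = 0.69623/0.70267 = 0.9908.
Update on result 3 ('pass'): P(H) ← 0.152·0.9908 / (0.152·0.9908 + 0.964·0.0092) = 0.15061/0.15945 = 0.9446.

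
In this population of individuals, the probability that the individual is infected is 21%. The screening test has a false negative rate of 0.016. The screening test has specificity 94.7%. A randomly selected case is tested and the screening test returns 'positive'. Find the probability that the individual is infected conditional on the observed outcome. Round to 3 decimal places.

Write H for 'the individual is infected'. Prior odds H:¬H = 0.21/0.79 = 0.26582. For the 'positive' outcome, the likelihood ratio is 0.984/0.053 = 18.566.
Posterior odds = 0.26582 × 18.566 = 4.9353, so P(H|E) = 4.9353/(1+4.9353) = 0.832.

P(H | E) ≈ 0.832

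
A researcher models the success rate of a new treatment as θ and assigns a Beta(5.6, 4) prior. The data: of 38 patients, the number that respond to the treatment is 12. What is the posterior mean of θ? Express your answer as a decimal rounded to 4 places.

Observing 12 successes and 26 failures updates Beta(5.6, 4) by adding the success and failure counts to the two shape parameters: α = 5.6+12 = 17.6, β = 4+26 = 30.
E[θ | data] = 17.6/(17.6+30) = 0.3697.

Posterior mean ≈ 0.3697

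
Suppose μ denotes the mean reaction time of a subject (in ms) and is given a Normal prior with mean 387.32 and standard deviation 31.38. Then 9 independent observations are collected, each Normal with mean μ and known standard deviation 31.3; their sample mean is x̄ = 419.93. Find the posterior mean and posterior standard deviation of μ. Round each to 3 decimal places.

Posterior mean ≈ 416.684; posterior SD ≈ 9.900

Prior precision 1/τ₀² = 1/31.38² = 0.00101553; data precision n/σ² = 9/31.3² = 0.00918658.
Posterior precision = 0.00101553 + 0.00918658 = 0.0102021, giving posterior SD = 1/√0.0102021 = 9.900.
Posterior mean = (0.00101553·387.32 + 0.00918658·419.93) / 0.0102021 = 416.684.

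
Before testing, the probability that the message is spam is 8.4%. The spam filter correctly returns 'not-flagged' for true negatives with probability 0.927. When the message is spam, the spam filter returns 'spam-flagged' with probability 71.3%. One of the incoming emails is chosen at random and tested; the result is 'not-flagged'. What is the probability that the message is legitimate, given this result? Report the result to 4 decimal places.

Write H for 'the message is spam'. Prior odds H:¬H = 0.084/0.916 = 0.091703. For the 'not-flagged' outcome, the likelihood ratio is 0.287/0.927 = 0.30960.
Posterior odds = 0.091703 × 0.30960 = 0.028391, so P(H|E) = 0.028391/(1+0.028391) = 0.0276. Then P(¬H|E) = 1 − 0.0276 = 0.9724.

P(¬H | E) ≈ 0.9724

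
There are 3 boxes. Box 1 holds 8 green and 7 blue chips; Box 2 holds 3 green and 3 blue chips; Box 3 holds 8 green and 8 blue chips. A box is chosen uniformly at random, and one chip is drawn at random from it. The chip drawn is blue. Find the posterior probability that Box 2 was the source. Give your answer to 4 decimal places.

Posterior probability ≈ 0.3409

Tabulate prior·likelihood by source: [1] prior 0.333333, lik 0.4667, product 0.1556; [2] prior 0.333333, lik 0.5, product 0.1667; [3] prior 0.333333, lik 0.5, product 0.1667.
Normalizing constant = 0.48889; the posterior for Box 2 is its product over the sum, 0.1667/0.48889 = 0.3409.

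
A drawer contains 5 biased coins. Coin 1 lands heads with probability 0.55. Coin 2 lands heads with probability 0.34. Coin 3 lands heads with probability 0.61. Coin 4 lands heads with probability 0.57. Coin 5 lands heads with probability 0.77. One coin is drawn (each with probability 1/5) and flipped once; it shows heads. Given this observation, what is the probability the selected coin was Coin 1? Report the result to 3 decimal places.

Tabulate prior·likelihood by source: [1] prior 0.2, lik 0.55, product 0.1100; [2] prior 0.2, lik 0.34, product 0.06800; [3] prior 0.2, lik 0.61, product 0.1220; [4] prior 0.2, lik 0.57, product 0.1140; [5] prior 0.2, lik 0.77, product 0.1540.
Normalizing constant = 0.56800; the posterior for Coin 1 is its product over the sum, 0.1100/0.56800 = 0.194.

Posterior probability ≈ 0.194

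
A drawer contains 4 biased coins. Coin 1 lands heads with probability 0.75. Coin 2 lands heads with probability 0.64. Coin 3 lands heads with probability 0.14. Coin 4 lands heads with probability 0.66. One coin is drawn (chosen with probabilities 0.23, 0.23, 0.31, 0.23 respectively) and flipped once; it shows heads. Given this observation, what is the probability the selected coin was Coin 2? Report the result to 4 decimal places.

P(heads|C1) = 0.75; P(heads|C2) = 0.64; P(heads|C3) = 0.14; P(heads|C4) = 0.66.
Prior × likelihood for each source: 0.23·0.75=0.1725, 0.23·0.64=0.1472, 0.31·0.14=0.04340, 0.23·0.66=0.1518. Summing gives P(heads) = 0.51490.
P(Coin 2 | heads) = 0.1472 / 0.51490 = 0.2859.

Posterior probability ≈ 0.2859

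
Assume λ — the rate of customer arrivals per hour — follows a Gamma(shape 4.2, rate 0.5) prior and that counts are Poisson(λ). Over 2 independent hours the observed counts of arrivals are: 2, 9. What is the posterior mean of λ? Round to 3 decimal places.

Posterior mean ≈ 6.080

The Poisson likelihood adds the total count to the shape and the number of exposure periods to the rate. Here ∑xᵢ = 11 and n = 2, so shape 4.2→15.2 and rate 0.5→2.5.
E[λ | data] = 15.2/2.5 = 6.080.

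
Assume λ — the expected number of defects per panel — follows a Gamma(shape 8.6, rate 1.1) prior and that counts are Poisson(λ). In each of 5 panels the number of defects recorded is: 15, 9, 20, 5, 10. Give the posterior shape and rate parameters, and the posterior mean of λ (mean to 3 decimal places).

Posterior: Gamma(shape=67.6, rate=6.1); mean ≈ 11.082

Total count ∑xᵢ = 59 over n = 5 panels.
Gamma is conjugate to the Poisson likelihood: posterior is Gamma(shape = 8.6+59 = 67.6, rate = 1.1+5 = 6.1).
E[λ | data] = 67.6/6.1 = 11.082.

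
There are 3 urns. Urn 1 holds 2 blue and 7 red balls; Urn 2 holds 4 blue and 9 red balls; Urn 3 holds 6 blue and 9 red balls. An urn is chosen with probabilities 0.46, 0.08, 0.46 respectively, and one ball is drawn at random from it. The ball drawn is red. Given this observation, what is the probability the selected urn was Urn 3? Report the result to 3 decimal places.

Posterior probability ≈ 0.400

P(red|Urn 1) = 0.7778; P(red|Urn 2) = 0.6923; P(red|Urn 3) = 0.6.
Prior × likelihood for each source: 0.46·0.7778=0.3578, 0.08·0.6923=0.05538, 0.46·0.6=0.2760. Summing gives P(red) = 0.68916.
P(Urn 3 | red) = 0.2760 / 0.68916 = 0.400.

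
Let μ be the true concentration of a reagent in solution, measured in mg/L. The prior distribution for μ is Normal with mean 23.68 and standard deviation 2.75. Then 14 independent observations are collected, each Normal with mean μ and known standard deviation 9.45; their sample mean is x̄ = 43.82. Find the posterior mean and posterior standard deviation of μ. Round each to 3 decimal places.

With known σ, the Normal prior is conjugate. Weight on the data is w = (n/σ²)/(n/σ² + 1/τ₀²) = 0.156771/(0.156771+0.132231) = 0.54245.
Posterior mean = w·x̄ + (1−w)·μ₀ = 0.54245·43.82 + 0.45755·23.68 = 34.605. Posterior variance = 1/(0.156771+0.132231) = 3.46018, so SD = 1.860.

Posterior mean ≈ 34.605; posterior SD ≈ 1.860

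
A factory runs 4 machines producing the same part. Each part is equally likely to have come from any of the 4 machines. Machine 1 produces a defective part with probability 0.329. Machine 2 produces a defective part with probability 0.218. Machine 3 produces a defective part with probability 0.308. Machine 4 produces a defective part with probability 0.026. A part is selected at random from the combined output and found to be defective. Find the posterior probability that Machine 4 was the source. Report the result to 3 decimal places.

P(defective|M1) = 0.329; P(defective|M2) = 0.218; P(defective|M3) = 0.308; P(defective|M4) = 0.026.
Prior × likelihood for each source: 0.25·0.329=0.08225, 0.25·0.218=0.05450, 0.25·0.308=0.07700, 0.25·0.026=0.006500. Summing gives P(defective) = 0.22025.
P(Machine 4 | defective) = 0.006500 / 0.22025 = 0.030.

Posterior probability ≈ 0.030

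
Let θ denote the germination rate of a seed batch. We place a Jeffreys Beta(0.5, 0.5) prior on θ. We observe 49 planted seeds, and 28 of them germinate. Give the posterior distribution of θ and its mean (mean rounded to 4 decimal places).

Posterior: Beta(28.5, 21.5); mean ≈ 0.5700

The binomial likelihood is conjugate to the Beta prior: with 28 successes and 21 failures, the posterior is Beta(0.5+28, 0.5+21) = Beta(28.5, 21.5).
Posterior mean = α/(α+β) = 28.5/50 = 0.5700.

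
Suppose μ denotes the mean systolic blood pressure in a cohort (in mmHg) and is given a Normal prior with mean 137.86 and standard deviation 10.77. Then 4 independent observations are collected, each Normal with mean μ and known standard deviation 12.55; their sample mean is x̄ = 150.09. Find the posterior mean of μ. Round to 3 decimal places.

Posterior mean ≈ 146.991

With known σ, the Normal prior is conjugate. Weight on the data is w = (n/σ²)/(n/σ² + 1/τ₀²) = 0.0253964/(0.0253964+0.00862122) = 0.74657.
Posterior mean = w·x̄ + (1−w)·μ₀ = 0.74657·150.09 + 0.25343·137.86 = 146.991.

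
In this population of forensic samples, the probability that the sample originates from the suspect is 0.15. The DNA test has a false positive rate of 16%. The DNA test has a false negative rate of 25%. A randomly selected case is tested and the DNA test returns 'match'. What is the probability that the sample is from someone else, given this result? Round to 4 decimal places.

P(¬H | E) ≈ 0.5473

Write H for 'the sample originates from the suspect'. Prior odds H:¬H = 0.15/0.85 = 0.17647. For the 'match' outcome, the likelihood ratio is 0.75/0.16 = 4.6875.
Posterior odds = 0.17647 × 4.6875 = 0.82721, so P(H|E) = 0.82721/(1+0.82721) = 0.4527. Then P(¬H|E) = 1 − 0.4527 = 0.5473.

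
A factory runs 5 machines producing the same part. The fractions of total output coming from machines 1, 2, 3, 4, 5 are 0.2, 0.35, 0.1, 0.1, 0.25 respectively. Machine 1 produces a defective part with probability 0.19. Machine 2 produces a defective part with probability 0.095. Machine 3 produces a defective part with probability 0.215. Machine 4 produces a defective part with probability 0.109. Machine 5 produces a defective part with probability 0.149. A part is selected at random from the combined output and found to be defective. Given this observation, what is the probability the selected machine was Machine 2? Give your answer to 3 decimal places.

Tabulate prior·likelihood by source: [1] prior 0.2, lik 0.19, product 0.03800; [2] prior 0.35, lik 0.095, product 0.03325; [3] prior 0.1, lik 0.215, product 0.02150; [4] prior 0.1, lik 0.109, product 0.01090; [5] prior 0.25, lik 0.149, product 0.03725.
Normalizing constant = 0.14090; the posterior for Machine 2 is its product over the sum, 0.03325/0.14090 = 0.236.

Posterior probability ≈ 0.236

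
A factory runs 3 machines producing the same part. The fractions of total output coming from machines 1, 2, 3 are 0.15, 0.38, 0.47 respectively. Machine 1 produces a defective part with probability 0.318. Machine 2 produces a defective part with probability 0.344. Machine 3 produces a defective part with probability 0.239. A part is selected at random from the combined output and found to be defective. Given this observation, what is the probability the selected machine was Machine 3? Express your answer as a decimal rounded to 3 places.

Posterior probability ≈ 0.386

Tabulate prior·likelihood by source: [1] prior 0.15, lik 0.318, product 0.04770; [2] prior 0.38, lik 0.344, product 0.1307; [3] prior 0.47, lik 0.239, product 0.1123.
Normalizing constant = 0.29075; the posterior for Machine 3 is its product over the sum, 0.1123/0.29075 = 0.386.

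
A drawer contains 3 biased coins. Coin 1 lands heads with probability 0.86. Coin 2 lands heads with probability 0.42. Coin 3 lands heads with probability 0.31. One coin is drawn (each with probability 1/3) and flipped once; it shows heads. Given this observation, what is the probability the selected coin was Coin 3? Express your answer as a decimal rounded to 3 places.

Posterior probability ≈ 0.195

P(heads|C1) = 0.86; P(heads|C2) = 0.42; P(heads|C3) = 0.31.
Prior × likelihood for each source: 0.333333·0.86=0.2867, 0.333333·0.42=0.1400, 0.333333·0.31=0.1033. Summing gives P(heads) = 0.53000.
P(Coin 3 | heads) = 0.1033 / 0.53000 = 0.195.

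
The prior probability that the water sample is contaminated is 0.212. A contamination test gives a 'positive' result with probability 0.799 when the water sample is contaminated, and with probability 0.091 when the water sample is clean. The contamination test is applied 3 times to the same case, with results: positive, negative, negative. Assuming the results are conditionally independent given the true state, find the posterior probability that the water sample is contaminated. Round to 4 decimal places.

Posterior P(H) ≈ 0.1035

With H the event that the water sample is contaminated, the joint likelihood of the observed sequence is P(data|H) = 0.799·0.201·0.201 = 0.032280 and P(data|¬H) = 0.091·0.909·0.909 = 0.075192.
Bayes: P(H|data) = 0.212·0.032280 / (0.212·0.032280 + 0.788·0.075192) = 0.0068434/0.066094 = 0.1035.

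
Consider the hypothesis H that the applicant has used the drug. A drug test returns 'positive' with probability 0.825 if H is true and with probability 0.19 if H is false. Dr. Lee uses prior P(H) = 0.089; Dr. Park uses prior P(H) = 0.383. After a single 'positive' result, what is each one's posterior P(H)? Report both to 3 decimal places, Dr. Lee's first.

Dr. Lee: 0.298; Dr. Park: 0.729

P('+'|H) = 0.825, P('+'|¬H) = 0.19.
Dr. Lee: numerator 0.825·0.089 = 0.073425; evidence = 0.073425+0.19·0.911 = 0.24652; posterior = 0.298.
Dr. Park: numerator 0.825·0.383 = 0.31598; evidence = 0.31598+0.19·0.617 = 0.43321; posterior = 0.729.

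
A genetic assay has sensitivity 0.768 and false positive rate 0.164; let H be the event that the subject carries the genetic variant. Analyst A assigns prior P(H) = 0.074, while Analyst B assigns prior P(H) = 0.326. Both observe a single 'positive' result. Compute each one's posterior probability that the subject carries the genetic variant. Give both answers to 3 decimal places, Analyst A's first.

Analyst A: 0.272; Analyst B: 0.694

P('+'|H) = 0.768, P('+'|¬H) = 0.164.
Analyst A: numerator 0.768·0.074 = 0.056832; evidence = 0.056832+0.164·0.926 = 0.20870; posterior = 0.272.
Analyst B: numerator 0.768·0.326 = 0.25037; evidence = 0.25037+0.164·0.674 = 0.36090; posterior = 0.694.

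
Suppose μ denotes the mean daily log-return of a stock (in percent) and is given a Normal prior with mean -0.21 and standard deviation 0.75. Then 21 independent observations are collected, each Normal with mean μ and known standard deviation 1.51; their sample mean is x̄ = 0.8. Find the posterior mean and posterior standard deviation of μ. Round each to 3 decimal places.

With known σ, the Normal prior is conjugate. Weight on the data is w = (n/σ²)/(n/σ² + 1/τ₀²) = 9.21012/(9.21012+1.77778) = 0.83821.
Posterior mean = w·x̄ + (1−w)·μ₀ = 0.83821·0.8 + 0.16179·-0.21 = 0.637. Posterior variance = 1/(9.21012+1.77778) = 0.0910092, so SD = 0.302.

Posterior mean ≈ 0.637; posterior SD ≈ 0.302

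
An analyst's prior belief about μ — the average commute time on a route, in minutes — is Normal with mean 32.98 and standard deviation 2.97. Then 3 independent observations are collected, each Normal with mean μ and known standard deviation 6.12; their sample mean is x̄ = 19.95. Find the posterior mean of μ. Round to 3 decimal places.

Posterior mean ≈ 27.585

With known σ, the Normal prior is conjugate. Weight on the data is w = (n/σ²)/(n/σ² + 1/τ₀²) = 0.0800974/(0.0800974+0.113367) = 0.41402.
Posterior mean = w·x̄ + (1−w)·μ₀ = 0.41402·19.95 + 0.58598·32.98 = 27.585.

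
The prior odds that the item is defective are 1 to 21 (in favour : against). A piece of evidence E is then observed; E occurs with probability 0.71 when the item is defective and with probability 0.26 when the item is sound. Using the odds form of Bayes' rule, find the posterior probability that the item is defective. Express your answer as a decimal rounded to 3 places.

Prior odds = 1/21 = 0.047619. In log-odds, ln(0.047619) = -3.0445.
Add log likelihood ratio: ln(2.7308) = 1.0046.
Posterior log-odds = -2.0399, so posterior odds = exp(-2.0399) = 0.13004. Converting, P(H|E) = 0.13004/1.1300 = 0.115.

Posterior probability ≈ 0.115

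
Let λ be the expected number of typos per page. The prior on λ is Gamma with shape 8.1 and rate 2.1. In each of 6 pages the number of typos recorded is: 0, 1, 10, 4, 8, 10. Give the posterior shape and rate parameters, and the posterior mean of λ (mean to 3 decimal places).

Posterior: Gamma(shape=41.1, rate=8.1); mean ≈ 5.074

The Poisson likelihood adds the total count to the shape and the number of exposure periods to the rate. Here ∑xᵢ = 33 and n = 6, so shape 8.1→41.1 and rate 2.1→8.1.
Posterior mean = shape/rate = 41.1/8.1 = 5.074.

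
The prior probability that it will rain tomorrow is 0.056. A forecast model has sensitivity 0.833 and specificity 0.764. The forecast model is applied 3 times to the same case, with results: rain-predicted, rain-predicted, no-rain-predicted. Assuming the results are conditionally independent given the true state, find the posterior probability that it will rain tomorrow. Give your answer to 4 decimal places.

With H the event that it will rain tomorrow, the joint likelihood of the observed sequence is P(data|H) = 0.833·0.833·0.167 = 0.11588 and P(data|¬H) = 0.236·0.236·0.764 = 0.042552.
Bayes: P(H|data) = 0.056·0.11588 / (0.056·0.11588 + 0.944·0.042552) = 0.0064892/0.046658 = 0.1391.

Posterior P(H) ≈ 0.1391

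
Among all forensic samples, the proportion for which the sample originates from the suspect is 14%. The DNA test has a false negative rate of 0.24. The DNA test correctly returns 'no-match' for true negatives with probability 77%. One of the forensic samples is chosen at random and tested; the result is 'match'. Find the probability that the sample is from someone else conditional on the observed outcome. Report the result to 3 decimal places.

Let H be the event that the sample originates from the suspect. P(H) = 0.14, so P(¬H) = 0.86. With E the 'match' result, P(E|H) = 0.76 and P(E|¬H) = 0.23.
P(E) = 0.76·0.14 + 0.23·0.86 = 0.10640 + 0.19780 = 0.30420.
By Bayes' theorem, P(H|E) = 0.10640 / 0.30420 = 0.350. Hence P(¬H|E) = 1 − 0.350 = 0.650.

P(¬H | E) ≈ 0.650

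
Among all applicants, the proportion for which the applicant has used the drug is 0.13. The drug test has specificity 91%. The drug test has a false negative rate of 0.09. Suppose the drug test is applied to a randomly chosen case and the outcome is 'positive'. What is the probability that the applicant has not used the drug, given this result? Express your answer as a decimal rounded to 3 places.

P(¬H | E) ≈ 0.398

Let H be the event that the applicant has used the drug. P(H) = 0.13, so P(¬H) = 0.87. With E the 'positive' result, P(E|H) = 0.91 and P(E|¬H) = 0.09.
P(E) = 0.91·0.13 + 0.09·0.87 = 0.11830 + 0.078300 = 0.19660.
By Bayes' theorem, P(H|E) = 0.11830 / 0.19660 = 0.602. Hence P(¬H|E) = 1 − 0.602 = 0.398.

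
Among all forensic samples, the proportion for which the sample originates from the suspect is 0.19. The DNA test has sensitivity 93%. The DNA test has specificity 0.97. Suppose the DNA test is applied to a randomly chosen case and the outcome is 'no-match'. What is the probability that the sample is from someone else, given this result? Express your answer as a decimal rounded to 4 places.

Let H be the event that the sample originates from the suspect. P(H) = 0.19, so P(¬H) = 0.81. With E the 'no-match' result, P(E|H) = 0.07 and P(E|¬H) = 0.97.
P(E) = 0.07·0.19 + 0.97·0.81 = 0.013300 + 0.78570 = 0.79900.
By Bayes' theorem, P(H|E) = 0.013300 / 0.79900 = 0.0166. Hence P(¬H|E) = 1 − 0.0166 = 0.9834.

P(¬H | E) ≈ 0.9834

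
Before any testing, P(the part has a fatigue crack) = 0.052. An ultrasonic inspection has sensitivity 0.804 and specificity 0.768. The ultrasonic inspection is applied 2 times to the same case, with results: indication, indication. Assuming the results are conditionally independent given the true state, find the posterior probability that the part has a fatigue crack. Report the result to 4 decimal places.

Posterior P(H) ≈ 0.3971

With H the event that the part has a fatigue crack, the joint likelihood of the observed sequence is P(data|H) = 0.804·0.804 = 0.64642 and P(data|¬H) = 0.232·0.232 = 0.053824.
Bayes: P(H|data) = 0.052·0.64642 / (0.052·0.64642 + 0.948·0.053824) = 0.033614/0.084639 = 0.3971.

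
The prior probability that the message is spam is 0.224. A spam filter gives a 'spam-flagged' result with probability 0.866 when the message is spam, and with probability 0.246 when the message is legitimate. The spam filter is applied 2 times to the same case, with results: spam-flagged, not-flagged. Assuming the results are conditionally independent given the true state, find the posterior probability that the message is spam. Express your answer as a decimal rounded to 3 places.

Posterior P(H) ≈ 0.153

Let H be the event that the message is spam; start with P(H) = 0.224. P('spam-flagged'|H) = 0.866, P('spam-flagged'|¬H) = 0.246.
Update on result 1 ('spam-flagged'): P(H) ← 0.866·0.2240 / (0.866·0.2240 + 0.246·0.7760) = 0.19398/0.38488 = 0.5040.
Update on result 2 ('not-flagged'): P(H) ← 0.134·0.5040 / (0.134·0.5040 + 0.754·0.4960) = 0.067538/0.44151 = 0.1530.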